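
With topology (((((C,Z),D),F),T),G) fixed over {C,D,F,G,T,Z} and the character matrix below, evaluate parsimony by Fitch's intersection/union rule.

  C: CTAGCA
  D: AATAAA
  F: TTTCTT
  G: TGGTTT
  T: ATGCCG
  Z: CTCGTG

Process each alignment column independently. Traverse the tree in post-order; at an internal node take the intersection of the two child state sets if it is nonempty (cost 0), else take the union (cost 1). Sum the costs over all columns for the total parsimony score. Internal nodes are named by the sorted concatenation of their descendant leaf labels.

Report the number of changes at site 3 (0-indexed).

3

[col 0] CZ: children C:{C}, Z:{C} ∩→ {C}; cost 0
[col 0] CDZ: children CZ:{C}, D:{A} ∪→ {A,C}; cost 1
[col 0] CDFZ: children CDZ:{A,C}, F:{T} ∪→ {A,C,T}; cost 1
[col 0] CDFTZ: children CDFZ:{A,C,T}, T:{A} ∩→ {A}; cost 0
[col 0] CDFGTZ: children CDFTZ:{A}, G:{T} ∪→ {A,T}; cost 1
[col 1] CZ: children C:{T}, Z:{T} ∩→ {T}; cost 0
[col 1] CDZ: children CZ:{T}, D:{A} ∪→ {A,T}; cost 1
[col 1] CDFZ: children CDZ:{A,T}, F:{T} ∩→ {T}; cost 0
[col 1] CDFTZ: children CDFZ:{T}, T:{T} ∩→ {T}; cost 0
[col 1] CDFGTZ: children CDFTZ:{T}, G:{G} ∪→ {G,T}; cost 1
[col 2] CZ: children C:{A}, Z:{C} ∪→ {A,C}; cost 1
[col 2] CDZ: children CZ:{A,C}, D:{T} ∪→ {A,C,T}; cost 1
[col 2] CDFZ: children CDZ:{A,C,T}, F:{T} ∩→ {T}; cost 0
[col 2] CDFTZ: children CDFZ:{T}, T:{G} ∪→ {G,T}; cost 1
[col 2] CDFGTZ: children CDFTZ:{G,T}, G:{G} ∩→ {G}; cost 0
[col 3] CZ: children C:{G}, Z:{G} ∩→ {G}; cost 0
[col 3] CDZ: children CZ:{G}, D:{A} ∪→ {A,G}; cost 1
[col 3] CDFZ: children CDZ:{A,G}, F:{C} ∪→ {A,C,G}; cost 1
[col 3] CDFTZ: children CDFZ:{A,C,G}, T:{C} ∩→ {C}; cost 0
[col 3] CDFGTZ: children CDFTZ:{C}, G:{T} ∪→ {C,T}; cost 1
[col 4] CZ: children C:{C}, Z:{T} ∪→ {C,T}; cost 1
[col 4] CDZ: children CZ:{C,T}, D:{A} ∪→ {A,C,T}; cost 1
[col 4] CDFZ: children CDZ:{A,C,T}, F:{T} ∩→ {T}; cost 0
[col 4] CDFTZ: children CDFZ:{T}, T:{C} ∪→ {C,T}; cost 1
[col 4] CDFGTZ: children CDFTZ:{C,T}, G:{T} ∩→ {T}; cost 0
[col 5] CZ: children C:{A}, Z:{G} ∪→ {A,G}; cost 1
[col 5] CDZ: children CZ:{A,G}, D:{A} ∩→ {A}; cost 0
[col 5] CDFZ: children CDZ:{A}, F:{T} ∪→ {A,T}; cost 1
[col 5] CDFTZ: children CDFZ:{A,T}, T:{G} ∪→ {A,G,T}; cost 1
[col 5] CDFGTZ: children CDFTZ:{A,G,T}, G:{T} ∩→ {T}; cost 0
per-site changes: [3, 2, 3, 3, 3, 3]; total = 17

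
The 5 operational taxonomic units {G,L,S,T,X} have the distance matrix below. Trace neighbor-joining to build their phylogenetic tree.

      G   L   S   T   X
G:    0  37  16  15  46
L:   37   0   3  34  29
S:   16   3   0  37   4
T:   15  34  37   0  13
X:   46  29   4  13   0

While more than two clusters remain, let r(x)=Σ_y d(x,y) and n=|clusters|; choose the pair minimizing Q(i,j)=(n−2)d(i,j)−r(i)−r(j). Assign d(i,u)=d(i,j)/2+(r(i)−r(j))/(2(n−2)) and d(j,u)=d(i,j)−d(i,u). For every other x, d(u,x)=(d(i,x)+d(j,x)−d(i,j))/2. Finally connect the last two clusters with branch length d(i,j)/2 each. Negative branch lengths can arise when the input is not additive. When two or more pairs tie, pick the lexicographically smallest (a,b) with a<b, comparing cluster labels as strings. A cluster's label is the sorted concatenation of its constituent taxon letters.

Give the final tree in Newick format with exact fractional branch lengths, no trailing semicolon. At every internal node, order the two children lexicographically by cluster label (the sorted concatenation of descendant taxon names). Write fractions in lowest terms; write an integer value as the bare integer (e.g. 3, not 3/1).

((((G:10,T:5):29/2,X:15/2):15/2,L:10):-7/2,S:-7/2)

1. join G+T (d=15, Q=-168) ⇒ GT; edges |G|=10, |T|=5
  updated: d(GT,L)=28, d(GT,S)=19, d(GT,X)=22
2. join GT+X (d=22, Q=-80) ⇒ GTX; edges |GT|=29/2, |X|=15/2
  updated: d(GTX,L)=35/2, d(GTX,S)=1/2
3. join GTX+L (d=35/2, Q=-21) ⇒ GLTX; edges |GTX|=15/2, |L|=10
  updated: d(GLTX,S)=-7
4. join GLTX+S (d=-7) ⇒ GLSTX; edges |GLTX|=-7/2, |S|=-7/2
final tree: ((((G:10,T:5):29/2,X:15/2):15/2,L:10):-7/2,S:-7/2)
total length: 95/2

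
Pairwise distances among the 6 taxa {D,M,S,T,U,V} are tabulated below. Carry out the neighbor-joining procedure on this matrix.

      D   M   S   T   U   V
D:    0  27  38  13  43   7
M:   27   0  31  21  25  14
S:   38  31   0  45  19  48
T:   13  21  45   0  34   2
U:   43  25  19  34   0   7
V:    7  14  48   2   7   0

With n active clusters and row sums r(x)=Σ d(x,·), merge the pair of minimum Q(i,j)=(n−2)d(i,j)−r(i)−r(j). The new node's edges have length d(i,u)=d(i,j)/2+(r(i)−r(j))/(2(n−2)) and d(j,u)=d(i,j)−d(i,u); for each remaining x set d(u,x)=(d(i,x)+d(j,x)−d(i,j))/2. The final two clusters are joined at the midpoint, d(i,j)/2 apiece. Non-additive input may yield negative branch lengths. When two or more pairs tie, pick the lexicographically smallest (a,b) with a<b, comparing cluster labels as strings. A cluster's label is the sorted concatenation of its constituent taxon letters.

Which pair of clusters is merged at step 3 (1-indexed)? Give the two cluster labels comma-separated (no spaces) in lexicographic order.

iteration 1: select S,U (d=19, Q=-233); attach at lengths (129/8, 23/8); label the merged cluster SU
  updated: d(D,SU)=31, d(M,SU)=37/2, d(SU,T)=30, d(SU,V)=18
iteration 2: select M,SU (d=37/2, Q=-245/2); attach at lengths (77/12, 145/12); label the merged cluster MSU
  updated: d(D,MSU)=79/4, d(MSU,T)=65/4, d(MSU,V)=27/4
iteration 3: select D,T (d=13, Q=-45); attach at lengths (69/8, 35/8); label the merged cluster DT
  updated: d(DT,MSU)=23/2, d(DT,V)=-2
iteration 4: select DT,MSU (d=23/2, Q=-65/4); attach at lengths (11/8, 81/8); label the merged cluster DMSTU
  updated: d(DMSTU,V)=-27/8
iteration 5: select DMSTU,V (d=-27/8); attach at lengths (-27/16, -27/16); label the merged cluster DMSTUV
final tree: (((D:69/8,T:35/8):11/8,(M:77/12,(S:129/8,U:23/8):145/12):81/8):-27/16,V:-27/16)
total length: 469/8

D,T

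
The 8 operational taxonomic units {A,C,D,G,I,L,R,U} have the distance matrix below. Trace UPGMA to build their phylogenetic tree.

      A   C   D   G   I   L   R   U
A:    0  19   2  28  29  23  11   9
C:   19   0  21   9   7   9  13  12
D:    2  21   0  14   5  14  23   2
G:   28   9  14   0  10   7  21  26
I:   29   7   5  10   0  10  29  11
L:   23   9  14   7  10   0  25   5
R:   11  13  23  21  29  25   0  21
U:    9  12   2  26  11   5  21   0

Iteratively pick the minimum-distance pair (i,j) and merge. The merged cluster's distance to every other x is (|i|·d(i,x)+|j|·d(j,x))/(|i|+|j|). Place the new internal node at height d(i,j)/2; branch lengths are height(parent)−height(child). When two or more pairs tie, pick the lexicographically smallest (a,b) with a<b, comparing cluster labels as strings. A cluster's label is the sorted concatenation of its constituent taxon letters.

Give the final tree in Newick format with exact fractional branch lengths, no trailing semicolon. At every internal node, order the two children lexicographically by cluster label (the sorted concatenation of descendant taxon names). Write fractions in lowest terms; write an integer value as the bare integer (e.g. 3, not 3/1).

((((A:1,D:1):5,(L:5/2,U:5/2):7/2):47/24,((C:7/2,I:7/2):5/4,G:19/4):77/24):379/168,R:143/14)

iteration 1: select A,D (d=2); attach at lengths (1, 1); label the merged cluster AD
  updated: d(AD,C)=20, d(AD,G)=21, d(AD,I)=17, d(AD,L)=37/2, d(AD,R)=17, d(AD,U)=11/2
iteration 2: select L,U (d=5); attach at lengths (5/2, 5/2); label the merged cluster LU
  updated: d(AD,LU)=12, d(C,LU)=21/2, d(G,LU)=33/2, d(I,LU)=21/2, d(LU,R)=23
iteration 3: select C,I (d=7); attach at lengths (7/2, 7/2); label the merged cluster CI
  updated: d(AD,CI)=37/2, d(CI,G)=19/2, d(CI,LU)=21/2, d(CI,R)=21
iteration 4: select CI,G (d=19/2); attach at lengths (5/4, 19/4); label the merged cluster CGI
  updated: d(AD,CGI)=58/3, d(CGI,LU)=25/2, d(CGI,R)=21
iteration 5: select AD,LU (d=12); attach at lengths (5, 7/2); label the merged cluster ADLU
  updated: d(ADLU,CGI)=191/12, d(ADLU,R)=20
iteration 6: select ADLU,CGI (d=191/12); attach at lengths (47/24, 77/24); label the merged cluster ACDGILU
  updated: d(ACDGILU,R)=143/7
iteration 7: select ACDGILU,R (d=143/7); attach at lengths (379/168, 143/14); label the merged cluster ACDGILRU
final tree: ((((A:1,D:1):5,(L:5/2,U:5/2):7/2):47/24,((C:7/2,I:7/2):5/4,G:19/4):77/24):379/168,R:143/14)
total length: 7751/168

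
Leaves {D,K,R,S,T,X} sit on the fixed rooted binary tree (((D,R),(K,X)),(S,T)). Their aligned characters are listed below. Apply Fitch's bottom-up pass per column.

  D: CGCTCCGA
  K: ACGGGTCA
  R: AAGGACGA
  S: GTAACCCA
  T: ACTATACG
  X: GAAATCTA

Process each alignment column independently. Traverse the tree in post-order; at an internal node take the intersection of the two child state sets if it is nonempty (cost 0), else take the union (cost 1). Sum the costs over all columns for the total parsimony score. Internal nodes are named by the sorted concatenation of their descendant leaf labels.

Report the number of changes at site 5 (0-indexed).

site 0, node DR: D={C} ∪ R={A} → {A,C} (+1)
site 0, node KX: K={A} ∪ X={G} → {A,G} (+1)
site 0, node DKRX: DR={A,C} ∩ KX={A,G} → {A} (+0)
site 0, node ST: S={G} ∪ T={A} → {A,G} (+1)
site 0, node DKRSTX: DKRX={A} ∩ ST={A,G} → {A} (+0)
site 1, node DR: D={G} ∪ R={A} → {A,G} (+1)
site 1, node KX: K={C} ∪ X={A} → {A,C} (+1)
site 1, node DKRX: DR={A,G} ∩ KX={A,C} → {A} (+0)
site 1, node ST: S={T} ∪ T={C} → {C,T} (+1)
site 1, node DKRSTX: DKRX={A} ∪ ST={C,T} → {A,C,T} (+1)
site 2, node DR: D={C} ∪ R={G} → {C,G} (+1)
site 2, node KX: K={G} ∪ X={A} → {A,G} (+1)
site 2, node DKRX: DR={C,G} ∩ KX={A,G} → {G} (+0)
site 2, node ST: S={A} ∪ T={T} → {A,T} (+1)
site 2, node DKRSTX: DKRX={G} ∪ ST={A,T} → {A,G,T} (+1)
site 3, node DR: D={T} ∪ R={G} → {G,T} (+1)
site 3, node KX: K={G} ∪ X={A} → {A,G} (+1)
site 3, node DKRX: DR={G,T} ∩ KX={A,G} → {G} (+0)
site 3, node ST: S={A} ∩ T={A} → {A} (+0)
site 3, node DKRSTX: DKRX={G} ∪ ST={A} → {A,G} (+1)
site 4, node DR: D={C} ∪ R={A} → {A,C} (+1)
site 4, node KX: K={G} ∪ X={T} → {G,T} (+1)
site 4, node DKRX: DR={A,C} ∪ KX={G,T} → {A,C,G,T} (+1)
site 4, node ST: S={C} ∪ T={T} → {C,T} (+1)
site 4, node DKRSTX: DKRX={A,C,G,T} ∩ ST={C,T} → {C,T} (+0)
site 5, node DR: D={C} ∩ R={C} → {C} (+0)
site 5, node KX: K={T} ∪ X={C} → {C,T} (+1)
site 5, node DKRX: DR={C} ∩ KX={C,T} → {C} (+0)
site 5, node ST: S={C} ∪ T={A} → {A,C} (+1)
site 5, node DKRSTX: DKRX={C} ∩ ST={A,C} → {C} (+0)
site 6, node DR: D={G} ∩ R={G} → {G} (+0)
site 6, node KX: K={C} ∪ X={T} → {C,T} (+1)
site 6, node DKRX: DR={G} ∪ KX={C,T} → {C,G,T} (+1)
site 6, node ST: S={C} ∩ T={C} → {C} (+0)
site 6, node DKRSTX: DKRX={C,G,T} ∩ ST={C} → {C} (+0)
site 7, node DR: D={A} ∩ R={A} → {A} (+0)
site 7, node KX: K={A} ∩ X={A} → {A} (+0)
site 7, node DKRX: DR={A} ∩ KX={A} → {A} (+0)
site 7, node ST: S={A} ∪ T={G} → {A,G} (+1)
site 7, node DKRSTX: DKRX={A} ∩ ST={A,G} → {A} (+0)
per-site changes: [3, 4, 4, 3, 4, 2, 2, 1]; total = 23

2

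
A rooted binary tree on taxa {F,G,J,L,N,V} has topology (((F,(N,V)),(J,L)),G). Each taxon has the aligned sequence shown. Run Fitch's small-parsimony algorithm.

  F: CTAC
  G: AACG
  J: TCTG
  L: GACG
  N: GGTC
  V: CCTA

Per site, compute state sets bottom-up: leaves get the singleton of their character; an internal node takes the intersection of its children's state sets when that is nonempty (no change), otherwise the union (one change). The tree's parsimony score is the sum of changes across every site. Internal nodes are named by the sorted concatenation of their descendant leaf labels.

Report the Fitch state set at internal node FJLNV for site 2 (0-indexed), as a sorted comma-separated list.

T

[col 0] NV: children N:{G}, V:{C} ∪→ {C,G}; cost 1
[col 0] FNV: children F:{C}, NV:{C,G} ∩→ {C}; cost 0
[col 0] JL: children J:{T}, L:{G} ∪→ {G,T}; cost 1
[col 0] FJLNV: children FNV:{C}, JL:{G,T} ∪→ {C,G,T}; cost 1
[col 0] FGJLNV: children FJLNV:{C,G,T}, G:{A} ∪→ {A,C,G,T}; cost 1
[col 1] NV: children N:{G}, V:{C} ∪→ {C,G}; cost 1
[col 1] FNV: children F:{T}, NV:{C,G} ∪→ {C,G,T}; cost 1
[col 1] JL: children J:{C}, L:{A} ∪→ {A,C}; cost 1
[col 1] FJLNV: children FNV:{C,G,T}, JL:{A,C} ∩→ {C}; cost 0
[col 1] FGJLNV: children FJLNV:{C}, G:{A} ∪→ {A,C}; cost 1
[col 2] NV: children N:{T}, V:{T} ∩→ {T}; cost 0
[col 2] FNV: children F:{A}, NV:{T} ∪→ {A,T}; cost 1
[col 2] JL: children J:{T}, L:{C} ∪→ {C,T}; cost 1
[col 2] FJLNV: children FNV:{A,T}, JL:{C,T} ∩→ {T}; cost 0
[col 2] FGJLNV: children FJLNV:{T}, G:{C} ∪→ {C,T}; cost 1
[col 3] NV: children N:{C}, V:{A} ∪→ {A,C}; cost 1
[col 3] FNV: children F:{C}, NV:{A,C} ∩→ {C}; cost 0
[col 3] JL: children J:{G}, L:{G} ∩→ {G}; cost 0
[col 3] FJLNV: children FNV:{C}, JL:{G} ∪→ {C,G}; cost 1
[col 3] FGJLNV: children FJLNV:{C,G}, G:{G} ∩→ {G}; cost 0
per-site changes: [4, 4, 3, 2]; total = 13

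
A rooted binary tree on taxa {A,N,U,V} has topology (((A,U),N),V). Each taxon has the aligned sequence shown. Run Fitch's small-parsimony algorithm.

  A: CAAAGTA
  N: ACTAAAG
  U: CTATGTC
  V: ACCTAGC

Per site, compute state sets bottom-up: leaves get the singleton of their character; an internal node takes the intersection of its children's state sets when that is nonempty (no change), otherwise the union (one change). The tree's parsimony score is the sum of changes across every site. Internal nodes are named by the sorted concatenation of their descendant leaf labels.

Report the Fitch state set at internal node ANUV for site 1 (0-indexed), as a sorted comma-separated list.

C

[col 0] AU: children A:{C}, U:{C} ∩→ {C}; cost 0
[col 0] ANU: children AU:{C}, N:{A} ∪→ {A,C}; cost 1
[col 0] ANUV: children ANU:{A,C}, V:{A} ∩→ {A}; cost 0
[col 1] AU: children A:{A}, U:{T} ∪→ {A,T}; cost 1
[col 1] ANU: children AU:{A,T}, N:{C} ∪→ {A,C,T}; cost 1
[col 1] ANUV: children ANU:{A,C,T}, V:{C} ∩→ {C}; cost 0
[col 2] AU: children A:{A}, U:{A} ∩→ {A}; cost 0
[col 2] ANU: children AU:{A}, N:{T} ∪→ {A,T}; cost 1
[col 2] ANUV: children ANU:{A,T}, V:{C} ∪→ {A,C,T}; cost 1
[col 3] AU: children A:{A}, U:{T} ∪→ {A,T}; cost 1
[col 3] ANU: children AU:{A,T}, N:{A} ∩→ {A}; cost 0
[col 3] ANUV: children ANU:{A}, V:{T} ∪→ {A,T}; cost 1
[col 4] AU: children A:{G}, U:{G} ∩→ {G}; cost 0
[col 4] ANU: children AU:{G}, N:{A} ∪→ {A,G}; cost 1
[col 4] ANUV: children ANU:{A,G}, V:{A} ∩→ {A}; cost 0
[col 5] AU: children A:{T}, U:{T} ∩→ {T}; cost 0
[col 5] ANU: children AU:{T}, N:{A} ∪→ {A,T}; cost 1
[col 5] ANUV: children ANU:{A,T}, V:{G} ∪→ {A,G,T}; cost 1
[col 6] AU: children A:{A}, U:{C} ∪→ {A,C}; cost 1
[col 6] ANU: children AU:{A,C}, N:{G} ∪→ {A,C,G}; cost 1
[col 6] ANUV: children ANU:{A,C,G}, V:{C} ∩→ {C}; cost 0
per-site changes: [1, 2, 2, 2, 1, 2, 2]; total = 12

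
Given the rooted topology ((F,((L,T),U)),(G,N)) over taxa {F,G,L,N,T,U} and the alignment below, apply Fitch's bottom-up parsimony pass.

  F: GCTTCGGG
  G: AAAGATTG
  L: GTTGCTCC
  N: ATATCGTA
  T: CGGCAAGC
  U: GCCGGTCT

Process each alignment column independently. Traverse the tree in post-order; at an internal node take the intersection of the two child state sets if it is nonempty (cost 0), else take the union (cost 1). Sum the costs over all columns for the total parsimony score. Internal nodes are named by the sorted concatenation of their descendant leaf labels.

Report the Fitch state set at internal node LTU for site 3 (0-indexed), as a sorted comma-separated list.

G

LT@0: {G} ∪ {C} = {C,G} (union, +1)
LTU@0: {C,G} ∩ {G} = {G} (intersection, +0)
FLTU@0: {G} ∩ {G} = {G} (intersection, +0)
GN@0: {A} ∩ {A} = {A} (intersection, +0)
FGLNTU@0: {G} ∪ {A} = {A,G} (union, +1)
LT@1: {T} ∪ {G} = {G,T} (union, +1)
LTU@1: {G,T} ∪ {C} = {C,G,T} (union, +1)
FLTU@1: {C} ∩ {C,G,T} = {C} (intersection, +0)
GN@1: {A} ∪ {T} = {A,T} (union, +1)
FGLNTU@1: {C} ∪ {A,T} = {A,C,T} (union, +1)
LT@2: {T} ∪ {G} = {G,T} (union, +1)
LTU@2: {G,T} ∪ {C} = {C,G,T} (union, +1)
FLTU@2: {T} ∩ {C,G,T} = {T} (intersection, +0)
GN@2: {A} ∩ {A} = {A} (intersection, +0)
FGLNTU@2: {T} ∪ {A} = {A,T} (union, +1)
LT@3: {G} ∪ {C} = {C,G} (union, +1)
LTU@3: {C,G} ∩ {G} = {G} (intersection, +0)
FLTU@3: {T} ∪ {G} = {G,T} (union, +1)
GN@3: {G} ∪ {T} = {G,T} (union, +1)
FGLNTU@3: {G,T} ∩ {G,T} = {G,T} (intersection, +0)
LT@4: {C} ∪ {A} = {A,C} (union, +1)
LTU@4: {A,C} ∪ {G} = {A,C,G} (union, +1)
FLTU@4: {C} ∩ {A,C,G} = {C} (intersection, +0)
GN@4: {A} ∪ {C} = {A,C} (union, +1)
FGLNTU@4: {C} ∩ {A,C} = {C} (intersection, +0)
LT@5: {T} ∪ {A} = {A,T} (union, +1)
LTU@5: {A,T} ∩ {T} = {T} (intersection, +0)
FLTU@5: {G} ∪ {T} = {G,T} (union, +1)
GN@5: {T} ∪ {G} = {G,T} (union, +1)
FGLNTU@5: {G,T} ∩ {G,T} = {G,T} (intersection, +0)
LT@6: {C} ∪ {G} = {C,G} (union, +1)
LTU@6: {C,G} ∩ {C} = {C} (intersection, +0)
FLTU@6: {G} ∪ {C} = {C,G} (union, +1)
GN@6: {T} ∩ {T} = {T} (intersection, +0)
FGLNTU@6: {C,G} ∪ {T} = {C,G,T} (union, +1)
LT@7: {C} ∩ {C} = {C} (intersection, +0)
LTU@7: {C} ∪ {T} = {C,T} (union, +1)
FLTU@7: {G} ∪ {C,T} = {C,G,T} (union, +1)
GN@7: {G} ∪ {A} = {A,G} (union, +1)
FGLNTU@7: {C,G,T} ∩ {A,G} = {G} (intersection, +0)
per-site changes: [2, 4, 3, 3, 3, 3, 3, 3]; total = 24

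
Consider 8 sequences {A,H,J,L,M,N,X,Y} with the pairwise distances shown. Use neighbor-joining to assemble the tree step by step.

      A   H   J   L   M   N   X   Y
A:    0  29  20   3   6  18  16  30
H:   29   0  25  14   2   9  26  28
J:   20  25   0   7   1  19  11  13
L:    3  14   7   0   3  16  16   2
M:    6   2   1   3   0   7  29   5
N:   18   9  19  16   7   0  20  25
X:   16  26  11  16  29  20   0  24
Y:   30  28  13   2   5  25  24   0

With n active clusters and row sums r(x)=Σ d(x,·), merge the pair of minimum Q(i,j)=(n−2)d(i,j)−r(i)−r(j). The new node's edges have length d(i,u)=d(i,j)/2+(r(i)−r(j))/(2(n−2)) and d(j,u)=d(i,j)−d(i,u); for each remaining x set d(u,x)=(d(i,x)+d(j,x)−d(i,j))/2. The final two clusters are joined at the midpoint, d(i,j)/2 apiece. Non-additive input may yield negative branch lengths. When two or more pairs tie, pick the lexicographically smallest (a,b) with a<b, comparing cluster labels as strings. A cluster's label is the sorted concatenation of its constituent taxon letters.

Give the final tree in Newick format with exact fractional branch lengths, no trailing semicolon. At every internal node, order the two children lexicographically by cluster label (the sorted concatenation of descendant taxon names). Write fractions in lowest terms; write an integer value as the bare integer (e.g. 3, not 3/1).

(((A:263/32,((H:73/12,N:35/12):87/20,M:-87/20):137/32):49/32,(J:25/12,X:107/12):127/32):145/64,(L:-159/32,Y:223/32):145/64)

1. join H+N (d=9, Q=-193) ⇒ HN; edges |H|=73/12, |N|=35/12
  updated: d(A,HN)=19, d(HN,J)=35/2, d(HN,L)=21/2, d(HN,M)=0, d(HN,X)=37/2, d(HN,Y)=22
2. join HN+M (d=0, Q=-263/2) ⇒ HMN; edges |HN|=87/20, |M|=-87/20
  updated: d(A,HMN)=25/2, d(HMN,J)=37/4, d(HMN,L)=27/4, d(HMN,X)=95/4, d(HMN,Y)=27/2
3. join L+Y (d=2, Q=-437/4) ⇒ LY; edges |L|=-159/32, |Y|=223/32
  updated: d(A,LY)=31/2, d(HMN,LY)=73/8, d(J,LY)=9, d(LY,X)=19
4. join J+X (d=11, Q=-86) ⇒ JX; edges |J|=25/12, |X|=107/12
  updated: d(A,JX)=25/2, d(HMN,JX)=11, d(JX,LY)=17/2
5. join A+HMN (d=25/2, Q=-385/8) ⇒ AHMN; edges |A|=263/32, |HMN|=137/32
  updated: d(AHMN,JX)=11/2, d(AHMN,LY)=97/16
6. join AHMN+JX (d=11/2, Q=-321/16) ⇒ AHJMNX; edges |AHMN|=49/32, |JX|=127/32
  updated: d(AHJMNX,LY)=145/32
7. join AHJMNX+LY (d=145/32) ⇒ AHJLMNXY; edges |AHJMNX|=145/64, |LY|=145/64
final tree: (((A:263/32,((H:73/12,N:35/12):87/20,M:-87/20):137/32):49/32,(J:25/12,X:107/12):127/32):145/64,(L:-159/32,Y:223/32):145/64)
total length: 1425/32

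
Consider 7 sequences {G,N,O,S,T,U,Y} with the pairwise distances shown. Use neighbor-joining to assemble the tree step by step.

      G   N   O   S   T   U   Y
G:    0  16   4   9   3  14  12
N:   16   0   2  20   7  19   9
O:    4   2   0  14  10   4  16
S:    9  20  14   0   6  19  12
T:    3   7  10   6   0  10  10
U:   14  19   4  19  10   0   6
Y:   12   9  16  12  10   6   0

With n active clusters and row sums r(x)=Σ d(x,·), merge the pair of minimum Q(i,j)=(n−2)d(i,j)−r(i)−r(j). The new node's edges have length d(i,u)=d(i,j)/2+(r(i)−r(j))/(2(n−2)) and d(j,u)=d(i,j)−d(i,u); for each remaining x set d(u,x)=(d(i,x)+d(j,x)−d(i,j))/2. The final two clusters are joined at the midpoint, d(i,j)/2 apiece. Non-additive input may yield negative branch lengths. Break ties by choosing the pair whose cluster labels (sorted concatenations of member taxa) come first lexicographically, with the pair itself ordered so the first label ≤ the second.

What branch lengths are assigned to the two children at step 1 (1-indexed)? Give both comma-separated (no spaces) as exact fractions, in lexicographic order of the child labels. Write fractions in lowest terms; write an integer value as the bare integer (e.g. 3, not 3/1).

1. join N+O (d=2, Q=-113) ⇒ NO; edges |N|=33/10, |O|=-13/10
  updated: d(G,NO)=9, d(NO,S)=16, d(NO,T)=15/2, d(NO,U)=21/2, d(NO,Y)=23/2
2. join U+Y (d=6, Q=-87) ⇒ UY; edges |U|=4, |Y|=2
  updated: d(G,UY)=10, d(NO,UY)=8, d(S,UY)=25/2, d(T,UY)=7
3. join NO+UY (d=8, Q=-54) ⇒ NOUY; edges |NO|=9/2, |UY|=7/2
  updated: d(G,NOUY)=11/2, d(NOUY,S)=41/4, d(NOUY,T)=13/4
4. join G+NOUY (d=11/2, Q=-51/2) ⇒ GNOUY; edges |G|=19/8, |NOUY|=25/8
  updated: d(GNOUY,S)=55/8, d(GNOUY,T)=3/8
5. join GNOUY+S (d=55/8, Q=-53/4) ⇒ GNOSUY; edges |GNOUY|=5/8, |S|=25/4
  updated: d(GNOSUY,T)=-1/4
6. join GNOSUY+T (d=-1/4) ⇒ GNOSTUY; edges |GNOSUY|=-1/8, |T|=-1/8
final tree: (((G:19/8,((N:33/10,O:-13/10):9/2,(U:4,Y:2):7/2):25/8):5/8,S:25/4):-1/8,T:-1/8)
total length: 225/8

33/10,-13/10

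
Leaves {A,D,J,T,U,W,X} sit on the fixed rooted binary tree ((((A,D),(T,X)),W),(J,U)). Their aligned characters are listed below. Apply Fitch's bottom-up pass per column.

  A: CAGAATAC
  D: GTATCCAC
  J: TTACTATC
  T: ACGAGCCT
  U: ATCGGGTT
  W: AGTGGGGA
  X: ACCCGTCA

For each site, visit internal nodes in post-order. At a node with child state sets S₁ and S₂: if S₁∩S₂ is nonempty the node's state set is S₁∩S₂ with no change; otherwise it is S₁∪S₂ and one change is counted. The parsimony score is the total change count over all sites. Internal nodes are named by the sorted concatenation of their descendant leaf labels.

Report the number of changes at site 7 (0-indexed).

[col 0] AD: children A:{C}, D:{G} ∪→ {C,G}; cost 1
[col 0] TX: children T:{A}, X:{A} ∩→ {A}; cost 0
[col 0] ADTX: children AD:{C,G}, TX:{A} ∪→ {A,C,G}; cost 1
[col 0] ADTWX: children ADTX:{A,C,G}, W:{A} ∩→ {A}; cost 0
[col 0] JU: children J:{T}, U:{A} ∪→ {A,T}; cost 1
[col 0] ADJTUWX: children ADTWX:{A}, JU:{A,T} ∩→ {A}; cost 0
[col 1] AD: children A:{A}, D:{T} ∪→ {A,T}; cost 1
[col 1] TX: children T:{C}, X:{C} ∩→ {C}; cost 0
[col 1] ADTX: children AD:{A,T}, TX:{C} ∪→ {A,C,T}; cost 1
[col 1] ADTWX: children ADTX:{A,C,T}, W:{G} ∪→ {A,C,G,T}; cost 1
[col 1] JU: children J:{T}, U:{T} ∩→ {T}; cost 0
[col 1] ADJTUWX: children ADTWX:{A,C,G,T}, JU:{T} ∩→ {T}; cost 0
[col 2] AD: children A:{G}, D:{A} ∪→ {A,G}; cost 1
[col 2] TX: children T:{G}, X:{C} ∪→ {C,G}; cost 1
[col 2] ADTX: children AD:{A,G}, TX:{C,G} ∩→ {G}; cost 0
[col 2] ADTWX: children ADTX:{G}, W:{T} ∪→ {G,T}; cost 1
[col 2] JU: children J:{A}, U:{C} ∪→ {A,C}; cost 1
[col 2] ADJTUWX: children ADTWX:{G,T}, JU:{A,C} ∪→ {A,C,G,T}; cost 1
[col 3] AD: children A:{A}, D:{T} ∪→ {A,T}; cost 1
[col 3] TX: children T:{A}, X:{C} ∪→ {A,C}; cost 1
[col 3] ADTX: children AD:{A,T}, TX:{A,C} ∩→ {A}; cost 0
[col 3] ADTWX: children ADTX:{A}, W:{G} ∪→ {A,G}; cost 1
[col 3] JU: children J:{C}, U:{G} ∪→ {C,G}; cost 1
[col 3] ADJTUWX: children ADTWX:{A,G}, JU:{C,G} ∩→ {G}; cost 0
[col 4] AD: children A:{A}, D:{C} ∪→ {A,C}; cost 1
[col 4] TX: children T:{G}, X:{G} ∩→ {G}; cost 0
[col 4] ADTX: children AD:{A,C}, TX:{G} ∪→ {A,C,G}; cost 1
[col 4] ADTWX: children ADTX:{A,C,G}, W:{G} ∩→ {G}; cost 0
[col 4] JU: children J:{T}, U:{G} ∪→ {G,T}; cost 1
[col 4] ADJTUWX: children ADTWX:{G}, JU:{G,T} ∩→ {G}; cost 0
[col 5] AD: children A:{T}, D:{C} ∪→ {C,T}; cost 1
[col 5] TX: children T:{C}, X:{T} ∪→ {C,T}; cost 1
[col 5] ADTX: children AD:{C,T}, TX:{C,T} ∩→ {C,T}; cost 0
[col 5] ADTWX: children ADTX:{C,T}, W:{G} ∪→ {C,G,T}; cost 1
[col 5] JU: children J:{A}, U:{G} ∪→ {A,G}; cost 1
[col 5] ADJTUWX: children ADTWX:{C,G,T}, JU:{A,G} ∩→ {G}; cost 0
[col 6] AD: children A:{A}, D:{A} ∩→ {A}; cost 0
[col 6] TX: children T:{C}, X:{C} ∩→ {C}; cost 0
[col 6] ADTX: children AD:{A}, TX:{C} ∪→ {A,C}; cost 1
[col 6] ADTWX: children ADTX:{A,C}, W:{G} ∪→ {A,C,G}; cost 1
[col 6] JU: children J:{T}, U:{T} ∩→ {T}; cost 0
[col 6] ADJTUWX: children ADTWX:{A,C,G}, JU:{T} ∪→ {A,C,G,T}; cost 1
[col 7] AD: children A:{C}, D:{C} ∩→ {C}; cost 0
[col 7] TX: children T:{T}, X:{A} ∪→ {A,T}; cost 1
[col 7] ADTX: children AD:{C}, TX:{A,T} ∪→ {A,C,T}; cost 1
[col 7] ADTWX: children ADTX:{A,C,T}, W:{A} ∩→ {A}; cost 0
[col 7] JU: children J:{C}, U:{T} ∪→ {C,T}; cost 1
[col 7] ADJTUWX: children ADTWX:{A}, JU:{C,T} ∪→ {A,C,T}; cost 1
per-site changes: [3, 3, 5, 4, 3, 4, 3, 4]; total = 29

4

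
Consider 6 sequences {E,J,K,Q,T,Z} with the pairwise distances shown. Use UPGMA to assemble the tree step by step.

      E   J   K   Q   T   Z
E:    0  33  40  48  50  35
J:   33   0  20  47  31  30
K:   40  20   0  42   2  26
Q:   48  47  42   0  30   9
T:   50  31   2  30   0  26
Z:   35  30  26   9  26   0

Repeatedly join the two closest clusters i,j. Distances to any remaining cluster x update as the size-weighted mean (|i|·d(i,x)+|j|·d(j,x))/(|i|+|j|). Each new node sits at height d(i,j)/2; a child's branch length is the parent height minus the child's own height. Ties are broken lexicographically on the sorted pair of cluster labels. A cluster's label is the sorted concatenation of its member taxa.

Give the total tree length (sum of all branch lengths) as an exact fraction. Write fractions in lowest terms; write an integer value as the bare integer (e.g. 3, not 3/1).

step 1: merge (K,T) at d=2; branch lengths K→1, T→1; new cluster KT
  updated: d(E,KT)=45, d(J,KT)=51/2, d(KT,Q)=36, d(KT,Z)=26
step 2: merge (Q,Z) at d=9; branch lengths Q→9/2, Z→9/2; new cluster QZ
  updated: d(E,QZ)=83/2, d(J,QZ)=77/2, d(KT,QZ)=31
step 3: merge (J,KT) at d=51/2; branch lengths J→51/4, KT→47/4; new cluster JKT
  updated: d(E,JKT)=41, d(JKT,QZ)=67/2
step 4: merge (JKT,QZ) at d=67/2; branch lengths JKT→4, QZ→49/4; new cluster JKQTZ
  updated: d(E,JKQTZ)=206/5
step 5: merge (E,JKQTZ) at d=206/5; branch lengths E→103/5, JKQTZ→77/20; new cluster EJKQTZ
final tree: (E:103/5,((J:51/4,(K:1,T:1):47/4):4,(Q:9/2,Z:9/2):49/4):77/20)
total length: 381/5

381/5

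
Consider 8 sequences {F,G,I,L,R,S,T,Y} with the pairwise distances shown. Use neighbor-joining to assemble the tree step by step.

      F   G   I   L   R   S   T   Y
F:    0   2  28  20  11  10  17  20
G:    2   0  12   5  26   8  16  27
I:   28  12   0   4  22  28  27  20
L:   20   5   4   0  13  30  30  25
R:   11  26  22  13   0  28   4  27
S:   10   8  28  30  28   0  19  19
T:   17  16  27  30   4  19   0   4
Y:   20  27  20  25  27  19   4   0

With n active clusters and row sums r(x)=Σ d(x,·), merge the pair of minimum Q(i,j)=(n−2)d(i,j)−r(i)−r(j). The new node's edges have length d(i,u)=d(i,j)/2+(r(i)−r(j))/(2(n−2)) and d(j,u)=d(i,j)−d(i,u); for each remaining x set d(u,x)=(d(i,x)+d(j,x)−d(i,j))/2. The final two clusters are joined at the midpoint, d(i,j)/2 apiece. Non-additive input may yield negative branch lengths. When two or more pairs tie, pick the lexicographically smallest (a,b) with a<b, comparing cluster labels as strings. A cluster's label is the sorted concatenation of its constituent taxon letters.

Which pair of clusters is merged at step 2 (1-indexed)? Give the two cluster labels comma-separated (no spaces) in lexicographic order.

1. join I+L (d=4, Q=-244) ⇒ IL; edges |I|=19/6, |L|=5/6
  updated: d(F,IL)=22, d(G,IL)=13/2, d(IL,R)=31/2, d(IL,S)=27, d(IL,T)=53/2, d(IL,Y)=41/2
2. join T+Y (d=4, Q=-184) ⇒ TY; edges |T|=-11/10, |Y|=51/10
  updated: d(F,TY)=33/2, d(G,TY)=39/2, d(IL,TY)=43/2, d(R,TY)=27/2, d(S,TY)=17
3. join G+IL (d=13/2, Q=-257/2) ⇒ GIL; edges |G|=-9/16, |IL|=113/16
  updated: d(F,GIL)=35/4, d(GIL,R)=35/2, d(GIL,S)=57/4, d(GIL,TY)=69/4
4. join R+TY (d=27/2, Q=-375/4) ⇒ RTY; edges |R|=185/24, |TY|=139/24
  updated: d(F,RTY)=7, d(GIL,RTY)=85/8, d(RTY,S)=63/4
5. join F+S (d=10, Q=-183/4) ⇒ FS; edges |F|=23/16, |S|=137/16
  updated: d(FS,GIL)=13/2, d(FS,RTY)=51/8
6. join FS+GIL (d=13/2, Q=-47/2) ⇒ FGILS; edges |FS|=9/8, |GIL|=43/8
  updated: d(FGILS,RTY)=21/4
7. join FGILS+RTY (d=21/4) ⇒ FGILRSTY; edges |FGILS|=21/8, |RTY|=21/8
final tree: (((F:23/16,S:137/16):9/8,(G:-9/16,(I:19/6,L:5/6):113/16):43/8):21/8,(R:185/24,(T:-11/10,Y:51/10):139/24):21/8)
total length: 199/4

T,Y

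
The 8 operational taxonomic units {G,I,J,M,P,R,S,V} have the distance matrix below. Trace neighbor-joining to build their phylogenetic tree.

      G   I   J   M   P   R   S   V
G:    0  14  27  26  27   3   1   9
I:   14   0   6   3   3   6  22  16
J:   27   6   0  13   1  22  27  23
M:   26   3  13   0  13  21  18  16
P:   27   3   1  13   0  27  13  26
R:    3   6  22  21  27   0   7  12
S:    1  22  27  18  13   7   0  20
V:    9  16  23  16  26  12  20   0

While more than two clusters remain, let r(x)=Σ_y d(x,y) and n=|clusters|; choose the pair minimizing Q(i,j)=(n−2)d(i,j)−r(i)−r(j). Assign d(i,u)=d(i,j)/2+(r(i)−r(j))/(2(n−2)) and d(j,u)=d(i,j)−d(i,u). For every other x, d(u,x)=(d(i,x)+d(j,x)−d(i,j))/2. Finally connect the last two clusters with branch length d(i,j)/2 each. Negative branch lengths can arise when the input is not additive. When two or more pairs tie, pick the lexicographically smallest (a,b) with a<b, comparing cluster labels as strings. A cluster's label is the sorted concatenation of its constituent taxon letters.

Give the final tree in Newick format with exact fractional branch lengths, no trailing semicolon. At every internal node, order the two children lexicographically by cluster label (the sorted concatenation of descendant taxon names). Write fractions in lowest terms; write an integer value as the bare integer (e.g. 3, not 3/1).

((((((G:-3/10,S:13/10):61/16,R:11/16):103/24,V:155/24):133/16,M:61/16):31/16,I:-45/16):109/32,(J:5/4,P:-1/4):109/32)

step 1: merge (J,P) at d=1, Q=-223; branch lengths J→5/4, P→-1/4; new cluster JP
  updated: d(G,JP)=53/2, d(I,JP)=4, d(JP,M)=25/2, d(JP,R)=24, d(JP,S)=39/2, d(JP,V)=24
step 2: merge (G,S) at d=1, Q=-162; branch lengths G→-3/10, S→13/10; new cluster GS
  updated: d(GS,I)=35/2, d(GS,JP)=45/2, d(GS,M)=43/2, d(GS,R)=9/2, d(GS,V)=14
step 3: merge (GS,R) at d=9/2, Q=-259/2; branch lengths GS→61/16, R→11/16; new cluster GRS
  updated: d(GRS,I)=19/2, d(GRS,JP)=21, d(GRS,M)=19, d(GRS,V)=43/4
step 4: merge (GRS,V) at d=43/4, Q=-379/4; branch lengths GRS→103/24, V→155/24; new cluster GRSV
  updated: d(GRSV,I)=59/8, d(GRSV,JP)=137/8, d(GRSV,M)=97/8
step 5: merge (GRSV,M) at d=97/8, Q=-40; branch lengths GRSV→133/16, M→61/16; new cluster GMRSV
  updated: d(GMRSV,I)=-7/8, d(GMRSV,JP)=35/4
step 6: merge (GMRSV,I) at d=-7/8, Q=-95/8; branch lengths GMRSV→31/16, I→-45/16; new cluster GIMRSV
  updated: d(GIMRSV,JP)=109/16
step 7: merge (GIMRSV,JP) at d=109/16; branch lengths GIMRSV→109/32, JP→109/32; new cluster GIJMPRSV
final tree: ((((((G:-3/10,S:13/10):61/16,R:11/16):103/24,V:155/24):133/16,M:61/16):31/16,I:-45/16):109/32,(J:5/4,P:-1/4):109/32)
total length: 565/16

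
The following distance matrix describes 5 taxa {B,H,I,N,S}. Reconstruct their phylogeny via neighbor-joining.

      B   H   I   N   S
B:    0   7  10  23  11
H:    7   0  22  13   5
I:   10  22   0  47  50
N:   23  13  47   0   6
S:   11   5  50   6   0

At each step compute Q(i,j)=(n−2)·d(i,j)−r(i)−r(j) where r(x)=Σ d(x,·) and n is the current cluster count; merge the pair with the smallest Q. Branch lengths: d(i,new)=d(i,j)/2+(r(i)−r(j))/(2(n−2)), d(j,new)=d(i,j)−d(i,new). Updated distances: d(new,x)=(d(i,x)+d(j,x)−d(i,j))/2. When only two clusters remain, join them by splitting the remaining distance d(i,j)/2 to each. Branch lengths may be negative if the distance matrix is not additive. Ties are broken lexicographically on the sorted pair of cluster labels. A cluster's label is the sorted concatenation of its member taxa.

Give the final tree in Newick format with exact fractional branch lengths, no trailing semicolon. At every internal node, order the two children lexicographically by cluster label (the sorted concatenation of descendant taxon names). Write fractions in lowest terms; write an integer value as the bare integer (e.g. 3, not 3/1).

((((B:-8,I:18):113/8,H:-37/8):85/8,N:49/8):-1/16,S:-1/16)

iteration 1: select B,I (d=10, Q=-150); attach at lengths (-8, 18); label the merged cluster BI
  updated: d(BI,H)=19/2, d(BI,N)=30, d(BI,S)=51/2
iteration 2: select BI,H (d=19/2, Q=-147/2); attach at lengths (113/8, -37/8); label the merged cluster BHI
  updated: d(BHI,N)=67/4, d(BHI,S)=21/2
iteration 3: select BHI,N (d=67/4, Q=-133/4); attach at lengths (85/8, 49/8); label the merged cluster BHIN
  updated: d(BHIN,S)=-1/8
iteration 4: select BHIN,S (d=-1/8); attach at lengths (-1/16, -1/16); label the merged cluster BHINS
final tree: ((((B:-8,I:18):113/8,H:-37/8):85/8,N:49/8):-1/16,S:-1/16)
total length: 289/8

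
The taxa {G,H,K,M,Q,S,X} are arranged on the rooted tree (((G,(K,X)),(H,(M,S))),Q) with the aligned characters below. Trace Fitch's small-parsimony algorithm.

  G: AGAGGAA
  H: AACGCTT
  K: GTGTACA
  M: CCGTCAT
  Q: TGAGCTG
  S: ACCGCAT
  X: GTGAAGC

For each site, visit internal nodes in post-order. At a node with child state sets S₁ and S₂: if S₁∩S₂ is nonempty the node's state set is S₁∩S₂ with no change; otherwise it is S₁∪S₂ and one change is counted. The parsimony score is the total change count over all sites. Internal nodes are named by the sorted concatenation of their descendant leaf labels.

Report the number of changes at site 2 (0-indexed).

[col 0] KX: children K:{G}, X:{G} ∩→ {G}; cost 0
[col 0] GKX: children G:{A}, KX:{G} ∪→ {A,G}; cost 1
[col 0] MS: children M:{C}, S:{A} ∪→ {A,C}; cost 1
[col 0] HMS: children H:{A}, MS:{A,C} ∩→ {A}; cost 0
[col 0] GHKMSX: children GKX:{A,G}, HMS:{A} ∩→ {A}; cost 0
[col 0] GHKMQSX: children GHKMSX:{A}, Q:{T} ∪→ {A,T}; cost 1
[col 1] KX: children K:{T}, X:{T} ∩→ {T}; cost 0
[col 1] GKX: children G:{G}, KX:{T} ∪→ {G,T}; cost 1
[col 1] MS: children M:{C}, S:{C} ∩→ {C}; cost 0
[col 1] HMS: children H:{A}, MS:{C} ∪→ {A,C}; cost 1
[col 1] GHKMSX: children GKX:{G,T}, HMS:{A,C} ∪→ {A,C,G,T}; cost 1
[col 1] GHKMQSX: children GHKMSX:{A,C,G,T}, Q:{G} ∩→ {G}; cost 0
[col 2] KX: children K:{G}, X:{G} ∩→ {G}; cost 0
[col 2] GKX: children G:{A}, KX:{G} ∪→ {A,G}; cost 1
[col 2] MS: children M:{G}, S:{C} ∪→ {C,G}; cost 1
[col 2] HMS: children H:{C}, MS:{C,G} ∩→ {C}; cost 0
[col 2] GHKMSX: children GKX:{A,G}, HMS:{C} ∪→ {A,C,G}; cost 1
[col 2] GHKMQSX: children GHKMSX:{A,C,G}, Q:{A} ∩→ {A}; cost 0
[col 3] KX: children K:{T}, X:{A} ∪→ {A,T}; cost 1
[col 3] GKX: children G:{G}, KX:{A,T} ∪→ {A,G,T}; cost 1
[col 3] MS: children M:{T}, S:{G} ∪→ {G,T}; cost 1
[col 3] HMS: children H:{G}, MS:{G,T} ∩→ {G}; cost 0
[col 3] GHKMSX: children GKX:{A,G,T}, HMS:{G} ∩→ {G}; cost 0
[col 3] GHKMQSX: children GHKMSX:{G}, Q:{G} ∩→ {G}; cost 0
[col 4] KX: children K:{A}, X:{A} ∩→ {A}; cost 0
[col 4] GKX: children G:{G}, KX:{A} ∪→ {A,G}; cost 1
[col 4] MS: children M:{C}, S:{C} ∩→ {C}; cost 0
[col 4] HMS: children H:{C}, MS:{C} ∩→ {C}; cost 0
[col 4] GHKMSX: children GKX:{A,G}, HMS:{C} ∪→ {A,C,G}; cost 1
[col 4] GHKMQSX: children GHKMSX:{A,C,G}, Q:{C} ∩→ {C}; cost 0
[col 5] KX: children K:{C}, X:{G} ∪→ {C,G}; cost 1
[col 5] GKX: children G:{A}, KX:{C,G} ∪→ {A,C,G}; cost 1
[col 5] MS: children M:{A}, S:{A} ∩→ {A}; cost 0
[col 5] HMS: children H:{T}, MS:{A} ∪→ {A,T}; cost 1
[col 5] GHKMSX: children GKX:{A,C,G}, HMS:{A,T} ∩→ {A}; cost 0
[col 5] GHKMQSX: children GHKMSX:{A}, Q:{T} ∪→ {A,T}; cost 1
[col 6] KX: children K:{A}, X:{C} ∪→ {A,C}; cost 1
[col 6] GKX: children G:{A}, KX:{A,C} ∩→ {A}; cost 0
[col 6] MS: children M:{T}, S:{T} ∩→ {T}; cost 0
[col 6] HMS: children H:{T}, MS:{T} ∩→ {T}; cost 0
[col 6] GHKMSX: children GKX:{A}, HMS:{T} ∪→ {A,T}; cost 1
[col 6] GHKMQSX: children GHKMSX:{A,T}, Q:{G} ∪→ {A,G,T}; cost 1
per-site changes: [3, 3, 3, 3, 2, 4, 3]; total = 21

3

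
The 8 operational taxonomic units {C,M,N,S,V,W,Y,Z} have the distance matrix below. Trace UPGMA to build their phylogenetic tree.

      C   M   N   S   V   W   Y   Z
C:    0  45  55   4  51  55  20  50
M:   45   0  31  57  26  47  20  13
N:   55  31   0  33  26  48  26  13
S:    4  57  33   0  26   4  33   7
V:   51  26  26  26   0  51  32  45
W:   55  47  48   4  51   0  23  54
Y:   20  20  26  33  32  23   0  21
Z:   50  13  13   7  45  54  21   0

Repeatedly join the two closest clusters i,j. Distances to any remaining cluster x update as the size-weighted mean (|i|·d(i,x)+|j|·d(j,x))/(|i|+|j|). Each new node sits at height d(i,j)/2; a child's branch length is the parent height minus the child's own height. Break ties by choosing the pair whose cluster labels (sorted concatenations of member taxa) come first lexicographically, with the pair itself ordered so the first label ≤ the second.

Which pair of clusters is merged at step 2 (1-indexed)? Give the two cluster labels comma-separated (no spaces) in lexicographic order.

1. join C+S (d=4) ⇒ CS; edges |C|=2, |S|=2
  updated: d(CS,M)=51, d(CS,N)=44, d(CS,V)=77/2, d(CS,W)=59/2, d(CS,Y)=53/2, d(CS,Z)=57/2
2. join M+Z (d=13) ⇒ MZ; edges |M|=13/2, |Z|=13/2
  updated: d(CS,MZ)=159/4, d(MZ,N)=22, d(MZ,V)=71/2, d(MZ,W)=101/2, d(MZ,Y)=41/2
3. join MZ+Y (d=41/2) ⇒ MYZ; edges |MZ|=15/4, |Y|=41/4
  updated: d(CS,MYZ)=106/3, d(MYZ,N)=70/3, d(MYZ,V)=103/3, d(MYZ,W)=124/3
4. join MYZ+N (d=70/3) ⇒ MNYZ; edges |MYZ|=17/12, |N|=35/3
  updated: d(CS,MNYZ)=75/2, d(MNYZ,V)=129/4, d(MNYZ,W)=43
5. join CS+W (d=59/2) ⇒ CSW; edges |CS|=51/4, |W|=59/4
  updated: d(CSW,MNYZ)=118/3, d(CSW,V)=128/3
6. join MNYZ+V (d=129/4) ⇒ MNVYZ; edges |MNYZ|=107/24, |V|=129/8
  updated: d(CSW,MNVYZ)=40
7. join CSW+MNVYZ (d=40) ⇒ CMNSVWYZ; edges |CSW|=21/4, |MNVYZ|=31/8
final tree: (((C:2,S:2):51/4,W:59/4):21/4,((((M:13/2,Z:13/2):15/4,Y:41/4):17/12,N:35/3):107/24,V:129/8):31/8)
total length: 2431/24

M,Z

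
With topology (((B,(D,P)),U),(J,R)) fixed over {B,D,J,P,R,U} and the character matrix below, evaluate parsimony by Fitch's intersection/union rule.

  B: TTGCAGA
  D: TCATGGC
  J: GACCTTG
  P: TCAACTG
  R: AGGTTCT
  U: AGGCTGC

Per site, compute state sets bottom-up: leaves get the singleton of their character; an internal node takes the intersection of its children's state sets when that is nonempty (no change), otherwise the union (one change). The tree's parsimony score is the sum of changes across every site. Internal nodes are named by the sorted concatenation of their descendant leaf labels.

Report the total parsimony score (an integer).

20

[col 0] DP: children D:{T}, P:{T} ∩→ {T}; cost 0
[col 0] BDP: children B:{T}, DP:{T} ∩→ {T}; cost 0
[col 0] BDPU: children BDP:{T}, U:{A} ∪→ {A,T}; cost 1
[col 0] JR: children J:{G}, R:{A} ∪→ {A,G}; cost 1
[col 0] BDJPRU: children BDPU:{A,T}, JR:{A,G} ∩→ {A}; cost 0
[col 1] DP: children D:{C}, P:{C} ∩→ {C}; cost 0
[col 1] BDP: children B:{T}, DP:{C} ∪→ {C,T}; cost 1
[col 1] BDPU: children BDP:{C,T}, U:{G} ∪→ {C,G,T}; cost 1
[col 1] JR: children J:{A}, R:{G} ∪→ {A,G}; cost 1
[col 1] BDJPRU: children BDPU:{C,G,T}, JR:{A,G} ∩→ {G}; cost 0
[col 2] DP: children D:{A}, P:{A} ∩→ {A}; cost 0
[col 2] BDP: children B:{G}, DP:{A} ∪→ {A,G}; cost 1
[col 2] BDPU: children BDP:{A,G}, U:{G} ∩→ {G}; cost 0
[col 2] JR: children J:{C}, R:{G} ∪→ {C,G}; cost 1
[col 2] BDJPRU: children BDPU:{G}, JR:{C,G} ∩→ {G}; cost 0
[col 3] DP: children D:{T}, P:{A} ∪→ {A,T}; cost 1
[col 3] BDP: children B:{C}, DP:{A,T} ∪→ {A,C,T}; cost 1
[col 3] BDPU: children BDP:{A,C,T}, U:{C} ∩→ {C}; cost 0
[col 3] JR: children J:{C}, R:{T} ∪→ {C,T}; cost 1
[col 3] BDJPRU: children BDPU:{C}, JR:{C,T} ∩→ {C}; cost 0
[col 4] DP: children D:{G}, P:{C} ∪→ {C,G}; cost 1
[col 4] BDP: children B:{A}, DP:{C,G} ∪→ {A,C,G}; cost 1
[col 4] BDPU: children BDP:{A,C,G}, U:{T} ∪→ {A,C,G,T}; cost 1
[col 4] JR: children J:{T}, R:{T} ∩→ {T}; cost 0
[col 4] BDJPRU: children BDPU:{A,C,G,T}, JR:{T} ∩→ {T}; cost 0
[col 5] DP: children D:{G}, P:{T} ∪→ {G,T}; cost 1
[col 5] BDP: children B:{G}, DP:{G,T} ∩→ {G}; cost 0
[col 5] BDPU: children BDP:{G}, U:{G} ∩→ {G}; cost 0
[col 5] JR: children J:{T}, R:{C} ∪→ {C,T}; cost 1
[col 5] BDJPRU: children BDPU:{G}, JR:{C,T} ∪→ {C,G,T}; cost 1
[col 6] DP: children D:{C}, P:{G} ∪→ {C,G}; cost 1
[col 6] BDP: children B:{A}, DP:{C,G} ∪→ {A,C,G}; cost 1
[col 6] BDPU: children BDP:{A,C,G}, U:{C} ∩→ {C}; cost 0
[col 6] JR: children J:{G}, R:{T} ∪→ {G,T}; cost 1
[col 6] BDJPRU: children BDPU:{C}, JR:{G,T} ∪→ {C,G,T}; cost 1
per-site changes: [2, 3, 2, 3, 3, 3, 4]; total = 20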